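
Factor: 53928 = 2^3*3^2*7^1*107^1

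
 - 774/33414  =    -  1  +  5440/5569 =-  0.02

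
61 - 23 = 38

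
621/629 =621/629 = 0.99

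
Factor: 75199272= 2^3  *3^1 *3133303^1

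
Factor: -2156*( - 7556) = 2^4*7^2*11^1* 1889^1 = 16290736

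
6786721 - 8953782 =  - 2167061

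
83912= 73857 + 10055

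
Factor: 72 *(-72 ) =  - 5184 = -2^6*3^4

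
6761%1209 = 716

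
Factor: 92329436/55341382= 2^1*19^1*373^1*1559^ ( - 1 )* 3257^1*17749^(-1) = 46164718/27670691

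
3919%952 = 111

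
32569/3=32569/3 = 10856.33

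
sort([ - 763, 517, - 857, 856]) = [ - 857, - 763,517, 856]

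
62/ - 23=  - 3 +7/23 = - 2.70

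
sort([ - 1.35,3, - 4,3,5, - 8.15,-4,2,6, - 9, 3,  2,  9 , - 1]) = [ - 9, - 8.15, -4, - 4,  -  1.35, - 1, 2, 2,3,3,  3, 5,6,9]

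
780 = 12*65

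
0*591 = 0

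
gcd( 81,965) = 1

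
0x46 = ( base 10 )70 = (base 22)34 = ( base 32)26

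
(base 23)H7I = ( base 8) 21724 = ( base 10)9172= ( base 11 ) 6989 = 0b10001111010100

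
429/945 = 143/315= 0.45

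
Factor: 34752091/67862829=3^(-1 )*11^1*1571^1 * 2011^1 *22620943^( - 1 )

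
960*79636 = 76450560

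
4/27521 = 4/27521= 0.00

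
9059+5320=14379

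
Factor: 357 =3^1*7^1*17^1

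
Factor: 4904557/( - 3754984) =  - 2^( - 3 )*7^3*79^1*131^( -1) * 181^1*3583^( - 1)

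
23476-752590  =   -729114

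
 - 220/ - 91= 2 + 38/91 = 2.42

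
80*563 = 45040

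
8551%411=331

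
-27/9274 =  - 1 +9247/9274 = - 0.00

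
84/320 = 21/80=0.26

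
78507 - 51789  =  26718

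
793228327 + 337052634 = 1130280961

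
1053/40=26 +13/40=26.32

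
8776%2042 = 608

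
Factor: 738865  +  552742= 47^1*27481^1  =  1291607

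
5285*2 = 10570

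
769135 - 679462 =89673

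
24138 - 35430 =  - 11292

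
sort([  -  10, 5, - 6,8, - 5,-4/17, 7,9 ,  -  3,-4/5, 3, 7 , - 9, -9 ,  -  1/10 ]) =[ - 10 , - 9, - 9, - 6,  -  5, - 3,-4/5, - 4/17,-1/10, 3, 5, 7, 7,8 , 9 ]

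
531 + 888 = 1419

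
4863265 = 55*88423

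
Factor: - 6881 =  - 7^1* 983^1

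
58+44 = 102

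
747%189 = 180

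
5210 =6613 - 1403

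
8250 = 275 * 30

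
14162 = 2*7081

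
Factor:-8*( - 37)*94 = 2^4*37^1  *  47^1 = 27824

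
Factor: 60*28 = 2^4* 3^1*5^1*7^1=1680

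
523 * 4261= 2228503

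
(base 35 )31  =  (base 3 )10221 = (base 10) 106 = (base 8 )152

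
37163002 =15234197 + 21928805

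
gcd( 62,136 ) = 2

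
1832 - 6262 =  - 4430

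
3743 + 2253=5996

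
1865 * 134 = 249910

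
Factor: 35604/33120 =2^( - 3)  *  5^( - 1)*43^1 = 43/40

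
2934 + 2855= 5789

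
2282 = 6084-3802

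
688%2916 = 688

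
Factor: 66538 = 2^1*17^1*19^1*103^1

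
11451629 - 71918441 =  - 60466812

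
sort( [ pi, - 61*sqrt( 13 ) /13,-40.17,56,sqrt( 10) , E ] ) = [-40.17, - 61*sqrt(13 ) /13,E,pi,sqrt( 10 ), 56]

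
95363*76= 7247588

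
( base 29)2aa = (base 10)1982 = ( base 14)a18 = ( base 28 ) 2EM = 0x7be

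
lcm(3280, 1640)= 3280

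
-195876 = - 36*5441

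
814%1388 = 814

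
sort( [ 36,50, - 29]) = [ - 29,36  ,  50]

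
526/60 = 8+ 23/30 = 8.77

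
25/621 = 25/621 = 0.04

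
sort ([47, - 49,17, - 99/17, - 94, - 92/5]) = [-94, - 49, - 92/5, - 99/17, 17,47 ] 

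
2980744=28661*104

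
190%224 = 190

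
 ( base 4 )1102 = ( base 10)82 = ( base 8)122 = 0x52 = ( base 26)34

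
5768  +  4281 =10049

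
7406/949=7406/949 = 7.80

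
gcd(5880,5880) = 5880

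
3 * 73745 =221235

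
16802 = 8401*2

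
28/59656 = 7/14914 = 0.00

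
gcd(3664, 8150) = 2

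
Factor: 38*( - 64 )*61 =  - 148352 =- 2^7*19^1*61^1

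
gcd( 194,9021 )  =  97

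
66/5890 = 33/2945 = 0.01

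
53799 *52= 2797548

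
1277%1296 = 1277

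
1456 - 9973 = -8517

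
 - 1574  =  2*(- 787 ) 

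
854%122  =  0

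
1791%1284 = 507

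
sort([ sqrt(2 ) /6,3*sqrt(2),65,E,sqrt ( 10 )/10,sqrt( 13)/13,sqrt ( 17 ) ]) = [ sqrt( 2 ) /6,sqrt ( 13) /13 , sqrt(10 )/10,E,  sqrt(17),3*sqrt( 2 ), 65]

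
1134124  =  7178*158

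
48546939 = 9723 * 4993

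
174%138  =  36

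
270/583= 270/583 = 0.46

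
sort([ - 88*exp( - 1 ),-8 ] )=[ - 88*exp( - 1),  -  8 ]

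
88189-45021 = 43168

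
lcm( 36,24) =72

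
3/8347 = 3/8347 = 0.00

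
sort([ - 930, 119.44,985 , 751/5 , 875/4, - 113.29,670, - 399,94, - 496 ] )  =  [- 930, - 496, - 399, - 113.29, 94, 119.44, 751/5, 875/4, 670,  985 ]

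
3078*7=21546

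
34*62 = 2108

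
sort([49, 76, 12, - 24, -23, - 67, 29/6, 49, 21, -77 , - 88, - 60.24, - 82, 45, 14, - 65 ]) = [  -  88,-82, - 77, - 67, - 65, - 60.24, - 24, -23,  29/6,12, 14, 21,45,49, 49 , 76 ] 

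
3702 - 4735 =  - 1033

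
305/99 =305/99 =3.08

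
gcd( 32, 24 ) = 8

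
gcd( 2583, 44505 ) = 9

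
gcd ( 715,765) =5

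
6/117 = 2/39 = 0.05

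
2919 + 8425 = 11344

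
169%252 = 169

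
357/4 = 89 + 1/4=   89.25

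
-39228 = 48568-87796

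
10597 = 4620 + 5977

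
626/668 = 313/334  =  0.94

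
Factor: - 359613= - 3^3*19^1 * 701^1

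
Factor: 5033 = 7^1*719^1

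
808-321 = 487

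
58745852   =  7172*8191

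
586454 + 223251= 809705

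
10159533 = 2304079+7855454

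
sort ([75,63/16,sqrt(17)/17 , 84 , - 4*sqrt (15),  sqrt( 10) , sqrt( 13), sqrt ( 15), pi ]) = [ - 4* sqrt(15 ), sqrt (17) /17, pi, sqrt( 10), sqrt( 13), sqrt( 15) , 63/16, 75, 84]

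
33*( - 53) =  - 1749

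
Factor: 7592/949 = 8 = 2^3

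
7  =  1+6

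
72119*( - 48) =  - 3461712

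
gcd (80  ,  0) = 80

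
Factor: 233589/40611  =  13537^( -1)*77863^1 = 77863/13537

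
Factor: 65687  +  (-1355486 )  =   - 1289799 = -3^2*7^1*59^1*347^1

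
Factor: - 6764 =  - 2^2*19^1*89^1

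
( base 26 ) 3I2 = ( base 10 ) 2498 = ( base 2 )100111000010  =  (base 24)482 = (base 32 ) 2E2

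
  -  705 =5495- 6200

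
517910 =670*773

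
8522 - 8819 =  - 297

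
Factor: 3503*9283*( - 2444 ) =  - 2^2*13^1*31^1*47^1*113^1*9283^1 = - 79474844956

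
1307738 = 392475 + 915263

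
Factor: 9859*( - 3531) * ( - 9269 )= 3^1*11^1*13^1*23^1*31^1*107^1*9859^1 = 322673623701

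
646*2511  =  1622106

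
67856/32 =2120 + 1/2= 2120.50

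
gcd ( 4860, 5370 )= 30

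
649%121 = 44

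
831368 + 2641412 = 3472780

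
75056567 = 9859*7613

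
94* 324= 30456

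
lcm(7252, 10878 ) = 21756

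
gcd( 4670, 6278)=2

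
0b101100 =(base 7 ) 62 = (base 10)44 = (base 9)48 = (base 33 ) 1b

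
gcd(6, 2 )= 2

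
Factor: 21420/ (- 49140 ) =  - 17/39 = - 3^(  -  1)*13^(- 1 )*17^1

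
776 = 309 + 467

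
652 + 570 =1222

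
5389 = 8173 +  - 2784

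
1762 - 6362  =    -  4600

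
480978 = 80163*6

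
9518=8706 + 812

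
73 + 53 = 126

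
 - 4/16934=  -  1 + 8465/8467= - 0.00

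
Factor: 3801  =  3^1*7^1*181^1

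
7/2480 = 7/2480 = 0.00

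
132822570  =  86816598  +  46005972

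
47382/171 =277 + 5/57=277.09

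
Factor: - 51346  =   - 2^1*25673^1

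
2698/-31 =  - 2698/31 = -87.03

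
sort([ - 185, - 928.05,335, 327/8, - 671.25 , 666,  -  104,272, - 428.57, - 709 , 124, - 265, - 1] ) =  [ - 928.05, - 709, - 671.25,- 428.57, - 265, - 185, - 104, - 1,327/8,  124,272,335,666 ]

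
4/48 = 1/12 = 0.08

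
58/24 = 2  +  5/12 = 2.42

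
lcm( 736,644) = 5152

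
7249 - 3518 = 3731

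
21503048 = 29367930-7864882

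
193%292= 193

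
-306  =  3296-3602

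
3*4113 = 12339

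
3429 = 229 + 3200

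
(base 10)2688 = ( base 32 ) 2k0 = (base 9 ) 3616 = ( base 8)5200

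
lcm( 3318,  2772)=218988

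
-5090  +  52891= 47801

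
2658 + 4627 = 7285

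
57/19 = 3 = 3.00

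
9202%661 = 609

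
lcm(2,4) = 4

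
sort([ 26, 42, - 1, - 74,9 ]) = [ - 74,  -  1, 9,26,42]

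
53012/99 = 53012/99 = 535.47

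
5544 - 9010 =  - 3466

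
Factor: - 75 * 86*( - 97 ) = 2^1*3^1*5^2*43^1*97^1 = 625650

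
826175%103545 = 101360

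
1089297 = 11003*99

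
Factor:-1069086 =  -2^1 * 3^1*23^1*61^1*127^1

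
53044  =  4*13261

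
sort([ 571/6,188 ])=[ 571/6,188]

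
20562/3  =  6854 = 6854.00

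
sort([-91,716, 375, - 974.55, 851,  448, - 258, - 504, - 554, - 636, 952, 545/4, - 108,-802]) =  [- 974.55, - 802, - 636,- 554, - 504, - 258, - 108, - 91, 545/4,375, 448, 716 , 851, 952 ]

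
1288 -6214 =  - 4926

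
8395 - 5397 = 2998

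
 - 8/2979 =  - 1 + 2971/2979=- 0.00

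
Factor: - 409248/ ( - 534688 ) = 261/341=3^2 * 11^( - 1 )*29^1 * 31^(-1 ) 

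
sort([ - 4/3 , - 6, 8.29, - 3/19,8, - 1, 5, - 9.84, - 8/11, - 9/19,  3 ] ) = [ - 9.84, - 6,-4/3, - 1, - 8/11 , - 9/19, - 3/19,3,5,  8,8.29] 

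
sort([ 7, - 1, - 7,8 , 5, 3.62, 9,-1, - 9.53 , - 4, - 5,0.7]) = [ - 9.53, - 7,-5, - 4 , - 1, - 1, 0.7,3.62, 5 , 7, 8,9]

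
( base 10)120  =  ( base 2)1111000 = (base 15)80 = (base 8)170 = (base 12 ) A0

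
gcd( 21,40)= 1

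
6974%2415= 2144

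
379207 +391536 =770743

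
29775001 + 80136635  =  109911636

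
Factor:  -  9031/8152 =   -  2^( - 3) *11^1*821^1*1019^( - 1) 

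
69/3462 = 23/1154 = 0.02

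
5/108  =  5/108 = 0.05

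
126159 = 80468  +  45691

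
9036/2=4518 = 4518.00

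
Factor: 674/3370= 5^( - 1) = 1/5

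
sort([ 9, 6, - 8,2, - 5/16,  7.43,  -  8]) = [ - 8, - 8, - 5/16, 2, 6,7.43,  9]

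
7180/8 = 1795/2 = 897.50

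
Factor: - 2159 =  - 17^1*127^1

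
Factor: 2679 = 3^1*19^1*47^1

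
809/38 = 809/38 = 21.29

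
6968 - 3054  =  3914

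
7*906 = 6342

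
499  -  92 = 407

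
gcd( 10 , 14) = 2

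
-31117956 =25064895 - 56182851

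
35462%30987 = 4475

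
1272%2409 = 1272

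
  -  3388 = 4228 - 7616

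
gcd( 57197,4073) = 1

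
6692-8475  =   - 1783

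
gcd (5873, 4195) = 839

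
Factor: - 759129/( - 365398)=2^(- 1)*3^1*7^1*11^( - 1)*17^( - 1)*37^1 = 777/374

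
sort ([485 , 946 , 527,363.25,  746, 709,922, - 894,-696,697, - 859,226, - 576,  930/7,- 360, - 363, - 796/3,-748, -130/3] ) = [  -  894, - 859,- 748,  -  696,-576, - 363,-360,  -  796/3 , - 130/3, 930/7, 226, 363.25, 485,527, 697,709,746,922,946 ]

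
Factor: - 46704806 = -2^1*23352403^1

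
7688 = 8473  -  785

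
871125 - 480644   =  390481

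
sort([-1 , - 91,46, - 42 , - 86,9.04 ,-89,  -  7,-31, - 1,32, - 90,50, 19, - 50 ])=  [-91, - 90, - 89, - 86, - 50,-42,-31,-7, - 1,-1,9.04,19, 32,46,50 ] 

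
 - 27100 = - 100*271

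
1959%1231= 728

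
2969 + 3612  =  6581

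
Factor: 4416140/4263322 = 2^1*5^1*7^( - 1)*220807^1*304523^( - 1 )=2208070/2131661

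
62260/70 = 6226/7 = 889.43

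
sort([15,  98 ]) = [ 15,98 ]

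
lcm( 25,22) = 550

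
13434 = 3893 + 9541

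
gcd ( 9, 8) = 1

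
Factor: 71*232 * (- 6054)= - 99721488=- 2^4*3^1*29^1*71^1*1009^1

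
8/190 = 4/95 = 0.04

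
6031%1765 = 736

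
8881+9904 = 18785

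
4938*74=365412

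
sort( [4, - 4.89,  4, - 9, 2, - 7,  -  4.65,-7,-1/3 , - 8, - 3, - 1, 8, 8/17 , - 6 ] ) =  [ - 9 , - 8, -7, - 7, - 6, - 4.89 , - 4.65, - 3,  -  1,-1/3, 8/17,2, 4  ,  4,  8] 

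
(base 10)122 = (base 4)1322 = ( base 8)172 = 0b1111010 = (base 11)101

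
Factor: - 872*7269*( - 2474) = 15681617232 = 2^4*3^1*109^1*1237^1*2423^1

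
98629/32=98629/32 = 3082.16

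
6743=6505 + 238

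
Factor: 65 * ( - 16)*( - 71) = 73840 =2^4*5^1*13^1*71^1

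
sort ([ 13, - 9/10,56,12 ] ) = [ - 9/10, 12, 13, 56 ]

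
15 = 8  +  7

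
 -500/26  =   - 20 + 10/13 = -19.23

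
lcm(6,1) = 6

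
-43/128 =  - 1 + 85/128  =  - 0.34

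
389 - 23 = 366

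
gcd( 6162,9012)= 6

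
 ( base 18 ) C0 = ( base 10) 216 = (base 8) 330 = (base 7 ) 426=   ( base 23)99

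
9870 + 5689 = 15559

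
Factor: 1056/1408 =3/4 = 2^ ( - 2 ) * 3^1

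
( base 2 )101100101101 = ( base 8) 5455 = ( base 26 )461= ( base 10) 2861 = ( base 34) 2G5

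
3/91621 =3/91621 = 0.00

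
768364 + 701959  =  1470323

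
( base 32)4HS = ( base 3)20101220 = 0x123c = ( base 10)4668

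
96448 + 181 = 96629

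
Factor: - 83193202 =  - 2^1*1979^1 * 21019^1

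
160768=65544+95224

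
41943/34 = 1233 + 21/34  =  1233.62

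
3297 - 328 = 2969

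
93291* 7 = 653037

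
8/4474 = 4/2237 = 0.00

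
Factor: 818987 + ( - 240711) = 2^2*144569^1=578276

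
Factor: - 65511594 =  - 2^1 *3^2*59^1*61687^1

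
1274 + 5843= 7117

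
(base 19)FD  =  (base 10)298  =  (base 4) 10222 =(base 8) 452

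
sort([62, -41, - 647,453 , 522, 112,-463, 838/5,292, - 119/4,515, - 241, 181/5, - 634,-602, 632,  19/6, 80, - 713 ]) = [ - 713,- 647, - 634,-602,-463, - 241, - 41,- 119/4, 19/6,181/5,62, 80, 112,838/5, 292 , 453, 515, 522,632] 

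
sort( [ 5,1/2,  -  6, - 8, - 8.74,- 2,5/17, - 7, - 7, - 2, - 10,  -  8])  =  [ - 10, - 8.74, - 8, - 8, - 7 , - 7, - 6, - 2, - 2,5/17,1/2, 5]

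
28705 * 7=200935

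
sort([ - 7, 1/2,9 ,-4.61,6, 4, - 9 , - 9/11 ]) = [ - 9, - 7, - 4.61, - 9/11,1/2 , 4 , 6, 9 ] 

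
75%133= 75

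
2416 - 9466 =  -7050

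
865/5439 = 865/5439 = 0.16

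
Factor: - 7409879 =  - 37^1*47^1*4261^1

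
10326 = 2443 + 7883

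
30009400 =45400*661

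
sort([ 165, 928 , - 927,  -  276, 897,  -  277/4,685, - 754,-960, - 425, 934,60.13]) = [ - 960, - 927, - 754,-425,  -  276, - 277/4,  60.13,165,685  ,  897, 928,934] 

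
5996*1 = 5996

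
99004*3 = 297012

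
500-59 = 441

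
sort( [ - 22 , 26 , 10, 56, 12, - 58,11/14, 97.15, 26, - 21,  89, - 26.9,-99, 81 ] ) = [  -  99 , - 58,  -  26.9,- 22 , - 21,11/14,  10, 12,26, 26,  56,81,  89, 97.15 ] 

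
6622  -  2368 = 4254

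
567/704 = 567/704 = 0.81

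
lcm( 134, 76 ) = 5092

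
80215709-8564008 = 71651701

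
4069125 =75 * 54255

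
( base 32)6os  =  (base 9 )10461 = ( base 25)B2F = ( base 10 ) 6940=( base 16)1B1C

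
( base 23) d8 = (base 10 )307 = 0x133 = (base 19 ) G3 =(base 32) 9J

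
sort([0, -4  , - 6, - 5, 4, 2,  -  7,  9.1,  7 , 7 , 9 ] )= [ - 7 , - 6  , - 5 ,-4, 0,  2,4, 7, 7,9, 9.1 ]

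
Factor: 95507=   95507^1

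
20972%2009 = 882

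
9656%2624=1784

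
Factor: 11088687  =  3^1 * 863^1*4283^1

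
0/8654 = 0= 0.00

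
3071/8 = 383 + 7/8 = 383.88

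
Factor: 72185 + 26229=98414 =2^1*49207^1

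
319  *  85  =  27115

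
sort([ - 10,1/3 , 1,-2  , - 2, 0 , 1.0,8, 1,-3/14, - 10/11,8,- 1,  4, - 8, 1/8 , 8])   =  [ - 10, -8, - 2, - 2, - 1, - 10/11, - 3/14,  0,1/8,1/3, 1, 1.0,1,4,8,8,8]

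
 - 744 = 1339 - 2083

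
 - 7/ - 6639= 7/6639=   0.00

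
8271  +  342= 8613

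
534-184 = 350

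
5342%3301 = 2041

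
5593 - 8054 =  - 2461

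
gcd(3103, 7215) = 1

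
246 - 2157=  - 1911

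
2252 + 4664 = 6916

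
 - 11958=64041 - 75999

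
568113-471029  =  97084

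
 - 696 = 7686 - 8382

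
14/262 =7/131 = 0.05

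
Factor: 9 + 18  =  3^3 = 27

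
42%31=11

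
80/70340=4/3517 = 0.00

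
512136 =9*56904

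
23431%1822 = 1567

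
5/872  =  5/872 = 0.01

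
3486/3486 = 1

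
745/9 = 745/9 = 82.78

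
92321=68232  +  24089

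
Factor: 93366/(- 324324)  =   - 2^ ( - 1 )*3^( - 1)*11^( - 1)*19^1 = - 19/66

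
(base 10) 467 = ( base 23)K7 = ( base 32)EJ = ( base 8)723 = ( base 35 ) dc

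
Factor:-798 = - 2^1*3^1 * 7^1*19^1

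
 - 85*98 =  - 8330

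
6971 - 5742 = 1229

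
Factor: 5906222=2^1 * 7^1*43^1*9811^1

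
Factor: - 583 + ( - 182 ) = - 3^2*5^1*17^1 = - 765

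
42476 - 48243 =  - 5767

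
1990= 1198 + 792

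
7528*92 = 692576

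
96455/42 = 96455/42 =2296.55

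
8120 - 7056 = 1064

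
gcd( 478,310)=2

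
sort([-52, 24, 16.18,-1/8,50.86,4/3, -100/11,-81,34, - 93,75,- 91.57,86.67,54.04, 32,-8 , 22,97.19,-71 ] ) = [-93, - 91.57,-81,-71,-52, - 100/11,- 8,-1/8,4/3, 16.18,22, 24, 32,34,50.86,54.04, 75, 86.67,97.19 ] 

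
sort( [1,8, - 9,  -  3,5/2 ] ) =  [ - 9,  -  3, 1,5/2,8] 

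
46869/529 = 88 + 317/529 = 88.60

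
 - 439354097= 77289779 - 516643876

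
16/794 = 8/397 = 0.02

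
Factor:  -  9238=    - 2^1*31^1*149^1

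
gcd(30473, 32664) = 1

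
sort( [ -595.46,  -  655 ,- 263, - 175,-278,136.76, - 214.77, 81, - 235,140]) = [ - 655, - 595.46, - 278, - 263, - 235, -214.77,-175,  81 , 136.76 , 140 ] 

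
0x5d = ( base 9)113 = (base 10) 93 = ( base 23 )41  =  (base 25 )3i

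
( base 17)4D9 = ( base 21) 330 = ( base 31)1dm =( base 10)1386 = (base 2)10101101010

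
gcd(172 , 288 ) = 4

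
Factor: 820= 2^2*5^1*41^1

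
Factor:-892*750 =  - 2^3*3^1*5^3*223^1= - 669000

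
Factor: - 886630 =  -  2^1 *5^1*88663^1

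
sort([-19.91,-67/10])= [ - 19.91 , - 67/10]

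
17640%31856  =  17640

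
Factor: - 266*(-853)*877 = 198989546 = 2^1 * 7^1 * 19^1*853^1 *877^1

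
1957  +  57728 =59685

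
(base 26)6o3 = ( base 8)11113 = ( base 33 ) 49U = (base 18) e83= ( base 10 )4683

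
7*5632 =39424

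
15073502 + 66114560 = 81188062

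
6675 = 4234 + 2441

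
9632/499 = 9632/499 = 19.30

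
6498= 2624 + 3874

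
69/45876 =23/15292 = 0.00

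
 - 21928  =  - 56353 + 34425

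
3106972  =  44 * 70613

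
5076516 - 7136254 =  - 2059738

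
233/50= 233/50 = 4.66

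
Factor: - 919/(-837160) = 2^( - 3)*5^ ( - 1)*919^1*20929^(-1 ) 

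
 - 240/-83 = 2 + 74/83  =  2.89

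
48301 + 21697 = 69998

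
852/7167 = 284/2389 =0.12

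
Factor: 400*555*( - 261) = -57942000 = -2^4*3^3*5^3 * 29^1*37^1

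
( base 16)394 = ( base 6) 4124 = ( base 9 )1227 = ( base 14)496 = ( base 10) 916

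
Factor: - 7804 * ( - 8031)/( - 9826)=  - 2^1*3^1*17^( - 3)*1951^1*2677^1 = - 31336962/4913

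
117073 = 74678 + 42395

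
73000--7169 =80169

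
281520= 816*345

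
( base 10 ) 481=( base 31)fg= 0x1E1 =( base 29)GH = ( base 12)341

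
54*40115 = 2166210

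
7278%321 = 216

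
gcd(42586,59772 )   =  2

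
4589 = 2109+2480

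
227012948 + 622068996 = 849081944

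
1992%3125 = 1992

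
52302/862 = 60 + 291/431 =60.68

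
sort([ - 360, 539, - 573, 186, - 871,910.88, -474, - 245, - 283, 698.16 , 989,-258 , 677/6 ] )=[ - 871 , -573, - 474, - 360, - 283, - 258,-245, 677/6, 186,539,698.16, 910.88, 989 ] 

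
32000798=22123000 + 9877798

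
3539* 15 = 53085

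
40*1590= 63600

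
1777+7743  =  9520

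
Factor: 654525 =3^2*5^2*2909^1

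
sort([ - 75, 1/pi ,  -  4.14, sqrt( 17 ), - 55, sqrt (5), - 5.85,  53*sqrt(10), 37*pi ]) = [-75,  -  55,-5.85,  -  4.14,1/pi,sqrt(  5 ), sqrt (17 ),  37*pi, 53*sqrt(10 )]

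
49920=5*9984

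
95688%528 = 120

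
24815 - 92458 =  - 67643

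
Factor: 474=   2^1*3^1*79^1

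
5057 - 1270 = 3787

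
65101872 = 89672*726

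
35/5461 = 35/5461 = 0.01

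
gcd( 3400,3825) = 425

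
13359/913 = 13359/913 =14.63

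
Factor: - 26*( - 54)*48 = 67392 = 2^6*3^4 * 13^1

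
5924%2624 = 676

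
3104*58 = 180032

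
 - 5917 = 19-5936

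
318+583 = 901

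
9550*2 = 19100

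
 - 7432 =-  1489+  - 5943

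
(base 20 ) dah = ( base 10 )5417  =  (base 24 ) 99h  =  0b1010100101001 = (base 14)1d8d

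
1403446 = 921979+481467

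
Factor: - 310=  - 2^1*5^1* 31^1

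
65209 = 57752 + 7457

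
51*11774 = 600474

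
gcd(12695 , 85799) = 1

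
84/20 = 21/5 = 4.20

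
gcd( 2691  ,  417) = 3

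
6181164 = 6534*946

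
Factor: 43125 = 3^1*5^4*23^1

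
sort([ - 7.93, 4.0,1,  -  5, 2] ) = [ - 7.93 ,- 5 , 1,2, 4.0] 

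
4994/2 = 2497= 2497.00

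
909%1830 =909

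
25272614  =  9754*2591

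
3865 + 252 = 4117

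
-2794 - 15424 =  - 18218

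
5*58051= 290255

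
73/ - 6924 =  - 73/6924 = - 0.01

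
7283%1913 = 1544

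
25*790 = 19750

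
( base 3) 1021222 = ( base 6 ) 4212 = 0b1110110000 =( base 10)944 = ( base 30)11E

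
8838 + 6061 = 14899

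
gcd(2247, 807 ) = 3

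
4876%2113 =650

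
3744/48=78 = 78.00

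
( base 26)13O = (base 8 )1412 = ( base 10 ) 778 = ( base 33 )nj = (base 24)18a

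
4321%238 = 37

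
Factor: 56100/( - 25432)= -2^( - 1)*3^1*5^2  *  17^(-1) = - 75/34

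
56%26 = 4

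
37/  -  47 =  -  1 + 10/47 = -0.79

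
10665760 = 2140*4984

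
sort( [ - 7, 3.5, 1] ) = [ -7,1, 3.5] 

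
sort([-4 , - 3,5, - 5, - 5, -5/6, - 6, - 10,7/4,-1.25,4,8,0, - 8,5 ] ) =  [  -  10 , - 8, - 6, - 5,  -  5, - 4 ,  -  3, - 1.25, - 5/6,0,7/4,4,5,5,8]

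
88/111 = 88/111 =0.79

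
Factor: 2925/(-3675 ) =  - 39/49=-3^1*7^( - 2 )*13^1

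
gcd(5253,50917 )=1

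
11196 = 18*622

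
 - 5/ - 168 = 5/168 = 0.03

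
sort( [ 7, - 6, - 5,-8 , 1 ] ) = [ - 8, - 6, - 5,  1, 7 ]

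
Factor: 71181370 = 2^1*5^1*13^1*29^1*79^1*239^1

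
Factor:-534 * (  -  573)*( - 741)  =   - 226732662 =- 2^1 * 3^3 * 13^1*19^1*89^1*191^1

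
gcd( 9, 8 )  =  1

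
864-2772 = - 1908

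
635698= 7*90814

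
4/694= 2/347= 0.01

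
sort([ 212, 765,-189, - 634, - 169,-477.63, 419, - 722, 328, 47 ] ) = [ - 722, - 634 , - 477.63 , - 189, - 169 , 47 , 212, 328,419,  765 ] 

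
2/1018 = 1/509 = 0.00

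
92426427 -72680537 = 19745890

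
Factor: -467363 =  - 13^1*35951^1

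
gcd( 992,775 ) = 31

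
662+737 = 1399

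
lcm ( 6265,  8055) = 56385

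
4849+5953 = 10802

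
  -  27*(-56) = 1512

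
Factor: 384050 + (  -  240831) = 197^1 * 727^1=143219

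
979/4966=979/4966=0.20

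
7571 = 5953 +1618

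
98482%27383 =16333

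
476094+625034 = 1101128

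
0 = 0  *29164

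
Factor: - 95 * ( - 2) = 190 =2^1 * 5^1*19^1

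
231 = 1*231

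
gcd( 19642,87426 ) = 2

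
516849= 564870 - 48021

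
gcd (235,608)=1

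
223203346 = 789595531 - 566392185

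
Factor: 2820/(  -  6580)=-3^1*7^(-1)  =  -3/7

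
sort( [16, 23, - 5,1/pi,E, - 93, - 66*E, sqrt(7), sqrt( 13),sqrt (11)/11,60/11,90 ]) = [ - 66*E, - 93, - 5 , sqrt(11) /11,1/pi , sqrt ( 7), E, sqrt(13 ),60/11,  16,23,90 ]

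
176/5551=176/5551 = 0.03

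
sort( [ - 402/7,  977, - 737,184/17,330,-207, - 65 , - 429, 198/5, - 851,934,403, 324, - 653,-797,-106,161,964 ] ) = [ - 851, - 797, - 737, - 653, - 429, - 207,-106, - 65, - 402/7 , 184/17,198/5,  161, 324,330, 403 , 934,964, 977 ] 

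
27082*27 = 731214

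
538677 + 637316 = 1175993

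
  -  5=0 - 5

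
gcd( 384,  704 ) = 64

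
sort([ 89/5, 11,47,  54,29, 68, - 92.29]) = [ - 92.29 , 11,89/5,29, 47 , 54, 68 ]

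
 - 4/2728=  -1/682 =- 0.00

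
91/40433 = 91/40433 = 0.00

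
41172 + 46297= 87469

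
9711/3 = 3237 = 3237.00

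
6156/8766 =342/487 = 0.70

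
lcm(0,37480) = 0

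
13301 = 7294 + 6007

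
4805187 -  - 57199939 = 62005126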